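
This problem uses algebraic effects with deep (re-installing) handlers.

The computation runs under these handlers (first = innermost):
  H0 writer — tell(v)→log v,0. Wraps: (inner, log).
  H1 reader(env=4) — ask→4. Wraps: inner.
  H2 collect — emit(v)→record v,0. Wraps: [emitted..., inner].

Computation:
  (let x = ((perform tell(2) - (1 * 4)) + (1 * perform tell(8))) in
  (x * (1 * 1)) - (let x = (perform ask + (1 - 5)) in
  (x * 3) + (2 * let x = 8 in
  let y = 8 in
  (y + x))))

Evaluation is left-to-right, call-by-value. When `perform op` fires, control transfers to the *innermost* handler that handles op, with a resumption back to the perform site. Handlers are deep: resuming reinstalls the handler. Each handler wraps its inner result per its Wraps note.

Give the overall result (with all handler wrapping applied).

Evaluation trace:
tell(2) @ H0 ⇒ log+=2
tell(8) @ H0 ⇒ log+=8
ask @ H1 ⇒ 4
H0 returns (-36, (2, 8))
H1 returns (-36, (2, 8))
H2 returns [(-36, (2, 8))]
= [(-36, (2, 8))]

Answer: [(-36, (2, 8))]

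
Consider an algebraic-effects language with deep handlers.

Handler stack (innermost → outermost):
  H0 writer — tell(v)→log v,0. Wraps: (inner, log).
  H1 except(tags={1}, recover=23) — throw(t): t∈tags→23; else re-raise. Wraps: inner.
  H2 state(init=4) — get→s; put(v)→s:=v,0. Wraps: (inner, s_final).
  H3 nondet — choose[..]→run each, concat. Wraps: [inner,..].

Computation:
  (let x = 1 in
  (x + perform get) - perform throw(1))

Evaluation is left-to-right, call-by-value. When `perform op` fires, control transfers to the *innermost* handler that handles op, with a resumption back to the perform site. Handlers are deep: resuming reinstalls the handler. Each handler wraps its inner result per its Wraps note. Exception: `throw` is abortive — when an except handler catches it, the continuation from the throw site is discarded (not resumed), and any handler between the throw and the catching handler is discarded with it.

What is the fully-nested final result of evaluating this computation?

Evaluation trace:
get @ H2 ⇒ 4
throw(1) @ H1 caught ⇒ 23
H2 returns (23, 4)
H3 returns [(23, 4)]
= [(23, 4)]

Answer: [(23, 4)]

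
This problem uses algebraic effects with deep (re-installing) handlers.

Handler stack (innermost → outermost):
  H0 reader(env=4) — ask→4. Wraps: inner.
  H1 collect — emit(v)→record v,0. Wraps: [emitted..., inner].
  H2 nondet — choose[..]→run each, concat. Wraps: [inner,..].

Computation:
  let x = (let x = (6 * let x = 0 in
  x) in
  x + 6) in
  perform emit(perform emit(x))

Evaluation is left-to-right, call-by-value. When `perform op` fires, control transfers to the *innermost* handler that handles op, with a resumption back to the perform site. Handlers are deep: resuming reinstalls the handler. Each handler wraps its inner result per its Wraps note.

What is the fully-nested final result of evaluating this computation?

Working:
emit(6) @ H1 ⇒ out+=6
emit(0) @ H1 ⇒ out+=0
H0 returns 0
H1 returns [6, 0, 0]
H2 returns [[6, 0, 0]]
= [[6, 0, 0]]

Answer: [[6, 0, 0]]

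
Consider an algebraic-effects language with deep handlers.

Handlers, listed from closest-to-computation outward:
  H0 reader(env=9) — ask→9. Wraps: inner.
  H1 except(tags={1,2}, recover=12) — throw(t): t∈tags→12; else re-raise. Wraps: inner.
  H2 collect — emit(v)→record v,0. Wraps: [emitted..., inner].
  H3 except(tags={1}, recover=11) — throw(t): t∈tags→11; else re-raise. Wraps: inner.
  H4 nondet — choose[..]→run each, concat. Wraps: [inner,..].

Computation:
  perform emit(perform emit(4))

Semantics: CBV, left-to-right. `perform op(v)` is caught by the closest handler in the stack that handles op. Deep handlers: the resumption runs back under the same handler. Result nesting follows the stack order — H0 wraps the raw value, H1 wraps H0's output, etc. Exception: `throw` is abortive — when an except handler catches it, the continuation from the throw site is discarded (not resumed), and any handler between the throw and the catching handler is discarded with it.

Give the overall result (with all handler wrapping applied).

Working:
emit(4) @ H2 ⇒ out+=4
emit(0) @ H2 ⇒ out+=0
H0 returns 0
H1 returns 0
H2 returns [4, 0, 0]
H3 returns [4, 0, 0]
H4 returns [[4, 0, 0]]
= [[4, 0, 0]]

Answer: [[4, 0, 0]]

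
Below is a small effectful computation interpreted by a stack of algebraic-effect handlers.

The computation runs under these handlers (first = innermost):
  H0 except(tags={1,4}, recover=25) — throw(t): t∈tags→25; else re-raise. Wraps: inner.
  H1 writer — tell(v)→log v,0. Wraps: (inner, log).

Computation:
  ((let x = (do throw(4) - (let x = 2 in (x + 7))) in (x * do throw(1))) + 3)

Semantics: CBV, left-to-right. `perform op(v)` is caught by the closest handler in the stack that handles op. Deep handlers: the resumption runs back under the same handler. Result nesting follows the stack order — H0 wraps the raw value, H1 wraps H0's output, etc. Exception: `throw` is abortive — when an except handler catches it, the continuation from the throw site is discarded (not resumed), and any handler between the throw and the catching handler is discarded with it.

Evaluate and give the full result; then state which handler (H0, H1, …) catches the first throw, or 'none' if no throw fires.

Evaluation trace:
throw(4) @ H0 caught ⇒ 25
H1 returns (25, ())
= (25, ())

Answer: (25, ()) ; first throw caught by: H0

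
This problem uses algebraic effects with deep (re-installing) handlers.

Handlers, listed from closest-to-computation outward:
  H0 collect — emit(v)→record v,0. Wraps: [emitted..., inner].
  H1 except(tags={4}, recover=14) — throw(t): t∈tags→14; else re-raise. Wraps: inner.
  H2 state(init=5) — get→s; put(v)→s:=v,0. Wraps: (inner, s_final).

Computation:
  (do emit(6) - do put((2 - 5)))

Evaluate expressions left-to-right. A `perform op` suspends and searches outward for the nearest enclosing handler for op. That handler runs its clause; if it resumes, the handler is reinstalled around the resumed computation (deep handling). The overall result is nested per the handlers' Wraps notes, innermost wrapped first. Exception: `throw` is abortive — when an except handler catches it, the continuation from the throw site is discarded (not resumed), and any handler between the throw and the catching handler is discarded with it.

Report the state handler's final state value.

Working:
emit(6) @ H0 ⇒ out+=6
put(-3) @ H2 ⇒ s:=-3
H0 returns [6, 0]
H1 returns [6, 0]
H2 returns ([6, 0], -3)
= ([6, 0], -3)

Answer: -3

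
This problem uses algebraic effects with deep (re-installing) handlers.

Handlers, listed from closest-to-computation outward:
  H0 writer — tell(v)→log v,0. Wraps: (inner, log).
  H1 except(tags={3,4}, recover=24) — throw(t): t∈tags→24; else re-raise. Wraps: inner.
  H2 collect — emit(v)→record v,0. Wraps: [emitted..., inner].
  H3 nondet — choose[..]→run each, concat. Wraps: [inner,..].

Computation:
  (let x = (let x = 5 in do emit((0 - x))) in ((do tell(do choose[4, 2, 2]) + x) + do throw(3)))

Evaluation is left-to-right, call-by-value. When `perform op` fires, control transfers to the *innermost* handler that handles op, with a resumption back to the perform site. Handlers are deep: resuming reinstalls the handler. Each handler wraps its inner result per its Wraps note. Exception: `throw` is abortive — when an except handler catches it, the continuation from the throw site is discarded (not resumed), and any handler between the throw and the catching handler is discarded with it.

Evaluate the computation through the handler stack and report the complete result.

Answer: [[-5, 24], [-5, 24], [-5, 24]]

Working:
emit(-5) @ H2 ⇒ out+=-5
choose[4, 2, 2] @ H3
  branch[0] choose=4:
    tell(4) @ H0 ⇒ log+=4
    throw(3) @ H1 caught ⇒ 24
    H2 returns [-5, 24]
    H3 returns [[-5, 24]]
  branch[1] choose=2:
    tell(2) @ H0 ⇒ log+=2
    throw(3) @ H1 caught ⇒ 24
    H2 returns [-5, 24]
    H3 returns [[-5, 24]]
  branch[2] choose=2:
    tell(2) @ H0 ⇒ log+=2
    throw(3) @ H1 caught ⇒ 24
    H2 returns [-5, 24]
    H3 returns [[-5, 24]]
= [[-5, 24], [-5, 24], [-5, 24]]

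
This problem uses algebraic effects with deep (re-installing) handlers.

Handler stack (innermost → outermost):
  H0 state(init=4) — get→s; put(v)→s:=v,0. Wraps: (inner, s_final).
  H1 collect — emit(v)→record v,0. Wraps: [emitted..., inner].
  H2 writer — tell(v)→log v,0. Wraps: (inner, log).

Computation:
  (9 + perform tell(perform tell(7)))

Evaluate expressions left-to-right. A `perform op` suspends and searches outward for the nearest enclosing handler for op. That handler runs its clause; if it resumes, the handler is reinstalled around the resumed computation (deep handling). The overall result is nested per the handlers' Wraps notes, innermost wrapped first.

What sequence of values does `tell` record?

Evaluation trace:
tell(7) @ H2 ⇒ log+=7
tell(0) @ H2 ⇒ log+=0
H0 returns (9, 4)
H1 returns [(9, 4)]
H2 returns ([(9, 4)], (7, 0))
= ([(9, 4)], (7, 0))

Answer: (7, 0)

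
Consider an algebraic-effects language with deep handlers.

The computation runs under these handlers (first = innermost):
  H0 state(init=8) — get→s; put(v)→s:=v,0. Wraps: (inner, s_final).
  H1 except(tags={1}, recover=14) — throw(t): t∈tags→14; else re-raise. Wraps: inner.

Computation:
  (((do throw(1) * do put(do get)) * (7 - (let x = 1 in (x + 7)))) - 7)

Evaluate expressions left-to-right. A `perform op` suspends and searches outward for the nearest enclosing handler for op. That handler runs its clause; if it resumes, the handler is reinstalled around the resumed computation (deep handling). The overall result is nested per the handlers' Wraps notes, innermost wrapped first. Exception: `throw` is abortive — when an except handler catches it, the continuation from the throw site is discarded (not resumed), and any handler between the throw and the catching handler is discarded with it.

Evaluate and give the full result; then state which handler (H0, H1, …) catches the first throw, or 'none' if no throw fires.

Evaluation trace:
throw(1) @ H1 caught ⇒ 14
= 14

Answer: 14 ; first throw caught by: H1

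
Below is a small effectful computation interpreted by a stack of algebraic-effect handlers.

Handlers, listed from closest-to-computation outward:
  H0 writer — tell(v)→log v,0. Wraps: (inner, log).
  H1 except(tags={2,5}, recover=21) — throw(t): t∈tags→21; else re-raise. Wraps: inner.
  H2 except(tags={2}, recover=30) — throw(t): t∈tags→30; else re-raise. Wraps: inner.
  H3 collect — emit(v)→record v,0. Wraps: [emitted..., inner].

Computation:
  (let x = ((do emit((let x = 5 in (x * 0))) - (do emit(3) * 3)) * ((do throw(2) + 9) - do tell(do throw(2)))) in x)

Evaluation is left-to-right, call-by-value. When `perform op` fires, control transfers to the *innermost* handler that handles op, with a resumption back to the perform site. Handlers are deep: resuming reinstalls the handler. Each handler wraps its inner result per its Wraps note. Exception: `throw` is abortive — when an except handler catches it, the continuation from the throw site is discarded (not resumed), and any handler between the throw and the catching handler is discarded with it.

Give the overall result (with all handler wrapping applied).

Answer: [0, 3, 21]

Step-by-step:
emit(0) @ H3 ⇒ out+=0
emit(3) @ H3 ⇒ out+=3
throw(2) @ H1 caught ⇒ 21
H2 returns 21
H3 returns [0, 3, 21]
= [0, 3, 21]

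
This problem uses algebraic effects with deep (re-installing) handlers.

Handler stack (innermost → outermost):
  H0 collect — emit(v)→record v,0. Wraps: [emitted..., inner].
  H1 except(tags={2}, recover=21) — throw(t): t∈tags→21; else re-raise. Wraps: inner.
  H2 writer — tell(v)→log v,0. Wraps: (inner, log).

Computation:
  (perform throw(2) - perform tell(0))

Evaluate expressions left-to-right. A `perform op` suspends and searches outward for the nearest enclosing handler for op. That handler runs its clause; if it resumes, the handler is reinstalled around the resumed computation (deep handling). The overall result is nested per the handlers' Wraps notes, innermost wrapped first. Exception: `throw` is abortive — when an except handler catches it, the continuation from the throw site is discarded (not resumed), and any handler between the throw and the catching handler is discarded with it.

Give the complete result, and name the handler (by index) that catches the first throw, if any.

Working:
throw(2) @ H1 caught ⇒ 21
H2 returns (21, ())
= (21, ())

Answer: (21, ()) ; first throw caught by: H1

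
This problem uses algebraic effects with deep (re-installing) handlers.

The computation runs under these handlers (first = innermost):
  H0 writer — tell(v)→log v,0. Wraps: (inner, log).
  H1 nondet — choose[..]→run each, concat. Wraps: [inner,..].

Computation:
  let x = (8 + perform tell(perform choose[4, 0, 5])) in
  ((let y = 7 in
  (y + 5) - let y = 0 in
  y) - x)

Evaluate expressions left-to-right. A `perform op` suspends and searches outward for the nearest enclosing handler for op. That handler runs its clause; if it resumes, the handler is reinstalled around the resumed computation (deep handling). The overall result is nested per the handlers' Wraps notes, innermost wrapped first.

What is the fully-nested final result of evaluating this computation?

Evaluation trace:
choose[4, 0, 5] @ H1
  branch[0] choose=4:
    tell(4) @ H0 ⇒ log+=4
    H0 returns (4, (4))
    H1 returns [(4, (4))]
  branch[1] choose=0:
    tell(0) @ H0 ⇒ log+=0
    H0 returns (4, (0))
    H1 returns [(4, (0))]
  branch[2] choose=5:
    tell(5) @ H0 ⇒ log+=5
    H0 returns (4, (5))
    H1 returns [(4, (5))]
= [(4, (4)), (4, (0)), (4, (5))]

Answer: [(4, (4)), (4, (0)), (4, (5))]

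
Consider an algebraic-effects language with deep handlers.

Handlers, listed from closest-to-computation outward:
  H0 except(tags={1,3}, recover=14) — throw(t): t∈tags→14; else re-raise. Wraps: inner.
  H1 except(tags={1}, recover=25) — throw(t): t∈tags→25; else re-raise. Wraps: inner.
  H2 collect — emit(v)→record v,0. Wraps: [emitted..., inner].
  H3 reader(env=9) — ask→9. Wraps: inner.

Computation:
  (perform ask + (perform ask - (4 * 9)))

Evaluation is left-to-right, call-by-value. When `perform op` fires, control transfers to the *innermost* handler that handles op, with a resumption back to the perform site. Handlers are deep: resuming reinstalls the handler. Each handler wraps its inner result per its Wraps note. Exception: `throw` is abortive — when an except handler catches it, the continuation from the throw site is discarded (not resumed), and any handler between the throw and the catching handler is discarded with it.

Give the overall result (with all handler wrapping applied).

Evaluation trace:
ask @ H3 ⇒ 9
ask @ H3 ⇒ 9
H0 returns -18
H1 returns -18
H2 returns [-18]
H3 returns [-18]
= [-18]

Answer: [-18]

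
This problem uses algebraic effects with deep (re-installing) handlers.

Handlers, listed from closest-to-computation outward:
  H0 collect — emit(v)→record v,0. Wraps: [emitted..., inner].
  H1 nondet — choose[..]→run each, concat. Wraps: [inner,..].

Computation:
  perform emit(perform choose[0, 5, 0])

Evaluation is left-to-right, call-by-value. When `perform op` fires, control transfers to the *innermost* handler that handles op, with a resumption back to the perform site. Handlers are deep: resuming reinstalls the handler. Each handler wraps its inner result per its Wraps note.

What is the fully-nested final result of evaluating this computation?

Step-by-step:
choose[0, 5, 0] @ H1
  branch[0] choose=0:
    emit(0) @ H0 ⇒ out+=0
    H0 returns [0, 0]
    H1 returns [[0, 0]]
  branch[1] choose=5:
    emit(5) @ H0 ⇒ out+=5
    H0 returns [5, 0]
    H1 returns [[5, 0]]
  branch[2] choose=0:
    emit(0) @ H0 ⇒ out+=0
    H0 returns [0, 0]
    H1 returns [[0, 0]]
= [[0, 0], [5, 0], [0, 0]]

Answer: [[0, 0], [5, 0], [0, 0]]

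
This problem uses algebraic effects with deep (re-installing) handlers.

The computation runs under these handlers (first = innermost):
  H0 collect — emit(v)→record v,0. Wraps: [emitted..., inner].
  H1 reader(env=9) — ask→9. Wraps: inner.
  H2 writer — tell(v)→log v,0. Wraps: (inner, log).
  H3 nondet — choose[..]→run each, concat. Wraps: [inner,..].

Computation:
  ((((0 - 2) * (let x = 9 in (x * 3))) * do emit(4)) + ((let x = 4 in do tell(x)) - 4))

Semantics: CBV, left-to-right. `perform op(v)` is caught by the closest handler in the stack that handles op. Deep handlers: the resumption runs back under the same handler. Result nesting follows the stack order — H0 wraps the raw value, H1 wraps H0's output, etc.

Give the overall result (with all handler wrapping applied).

Answer: [([4, -4], (4))]

Step-by-step:
emit(4) @ H0 ⇒ out+=4
tell(4) @ H2 ⇒ log+=4
H0 returns [4, -4]
H1 returns [4, -4]
H2 returns ([4, -4], (4))
H3 returns [([4, -4], (4))]
= [([4, -4], (4))]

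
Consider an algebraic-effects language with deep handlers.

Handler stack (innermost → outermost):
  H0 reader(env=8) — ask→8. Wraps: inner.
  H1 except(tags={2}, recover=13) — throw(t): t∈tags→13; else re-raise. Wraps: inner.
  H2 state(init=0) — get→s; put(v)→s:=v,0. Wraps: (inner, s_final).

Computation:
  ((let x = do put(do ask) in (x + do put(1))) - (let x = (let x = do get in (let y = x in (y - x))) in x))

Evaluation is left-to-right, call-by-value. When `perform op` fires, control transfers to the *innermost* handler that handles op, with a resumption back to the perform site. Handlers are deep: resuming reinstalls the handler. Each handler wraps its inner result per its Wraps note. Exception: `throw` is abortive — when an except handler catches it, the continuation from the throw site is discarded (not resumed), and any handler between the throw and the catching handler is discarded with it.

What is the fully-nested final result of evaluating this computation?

Answer: (0, 1)

Working:
ask @ H0 ⇒ 8
put(8) @ H2 ⇒ s:=8
put(1) @ H2 ⇒ s:=1
get @ H2 ⇒ 1
H0 returns 0
H1 returns 0
H2 returns (0, 1)
= (0, 1)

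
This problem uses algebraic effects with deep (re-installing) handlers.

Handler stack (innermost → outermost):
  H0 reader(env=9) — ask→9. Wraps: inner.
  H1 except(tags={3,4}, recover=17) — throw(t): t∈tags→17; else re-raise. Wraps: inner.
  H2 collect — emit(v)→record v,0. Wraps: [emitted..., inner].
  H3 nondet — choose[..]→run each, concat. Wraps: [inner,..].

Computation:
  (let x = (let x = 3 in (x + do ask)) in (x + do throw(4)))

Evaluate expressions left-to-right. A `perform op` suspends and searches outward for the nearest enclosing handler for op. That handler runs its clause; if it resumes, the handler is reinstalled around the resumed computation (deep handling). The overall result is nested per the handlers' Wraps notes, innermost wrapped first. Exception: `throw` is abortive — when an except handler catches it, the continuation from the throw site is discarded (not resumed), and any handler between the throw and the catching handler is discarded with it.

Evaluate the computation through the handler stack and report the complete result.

Answer: [[17]]

Working:
ask @ H0 ⇒ 9
throw(4) @ H1 caught ⇒ 17
H2 returns [17]
H3 returns [[17]]
= [[17]]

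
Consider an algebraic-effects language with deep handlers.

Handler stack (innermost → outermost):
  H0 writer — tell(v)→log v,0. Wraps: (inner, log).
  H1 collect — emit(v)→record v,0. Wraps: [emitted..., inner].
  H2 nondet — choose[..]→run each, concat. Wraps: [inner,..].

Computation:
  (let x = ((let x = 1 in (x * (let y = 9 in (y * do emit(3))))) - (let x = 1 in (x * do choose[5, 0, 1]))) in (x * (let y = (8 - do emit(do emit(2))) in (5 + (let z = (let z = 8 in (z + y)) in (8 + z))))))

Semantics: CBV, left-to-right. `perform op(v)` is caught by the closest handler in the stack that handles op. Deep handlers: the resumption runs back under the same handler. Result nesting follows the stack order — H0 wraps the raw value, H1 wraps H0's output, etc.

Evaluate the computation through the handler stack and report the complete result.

Evaluation trace:
emit(3) @ H1 ⇒ out+=3
choose[5, 0, 1] @ H2
  branch[0] choose=5:
    emit(2) @ H1 ⇒ out+=2
    emit(0) @ H1 ⇒ out+=0
    H0 returns (-145, ())
    H1 returns [3, 2, 0, (-145, ())]
    H2 returns [[3, 2, 0, (-145, ())]]
  branch[1] choose=0:
    emit(2) @ H1 ⇒ out+=2
    emit(0) @ H1 ⇒ out+=0
    H0 returns (0, ())
    H1 returns [3, 2, 0, (0, ())]
    H2 returns [[3, 2, 0, (0, ())]]
  branch[2] choose=1:
    emit(2) @ H1 ⇒ out+=2
    emit(0) @ H1 ⇒ out+=0
    H0 returns (-29, ())
    H1 returns [3, 2, 0, (-29, ())]
    H2 returns [[3, 2, 0, (-29, ())]]
= [[3, 2, 0, (-145, ())], [3, 2, 0, (0, ())], [3, 2, 0, (-29, ())]]

Answer: [[3, 2, 0, (-145, ())], [3, 2, 0, (0, ())], [3, 2, 0, (-29, ())]]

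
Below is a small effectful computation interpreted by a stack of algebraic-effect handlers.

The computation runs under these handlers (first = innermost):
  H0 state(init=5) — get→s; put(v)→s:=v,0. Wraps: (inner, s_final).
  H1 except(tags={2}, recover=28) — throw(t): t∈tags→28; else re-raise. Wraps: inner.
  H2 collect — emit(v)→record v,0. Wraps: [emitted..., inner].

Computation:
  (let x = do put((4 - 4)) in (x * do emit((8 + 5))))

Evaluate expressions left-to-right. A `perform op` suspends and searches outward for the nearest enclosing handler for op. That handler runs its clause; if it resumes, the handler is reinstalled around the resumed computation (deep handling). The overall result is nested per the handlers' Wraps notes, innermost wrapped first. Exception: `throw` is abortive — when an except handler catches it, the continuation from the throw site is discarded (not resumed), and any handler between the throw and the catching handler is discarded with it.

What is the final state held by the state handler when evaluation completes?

Answer: 0

Evaluation trace:
put(0) @ H0 ⇒ s:=0
emit(13) @ H2 ⇒ out+=13
H0 returns (0, 0)
H1 returns (0, 0)
H2 returns [13, (0, 0)]
= [13, (0, 0)]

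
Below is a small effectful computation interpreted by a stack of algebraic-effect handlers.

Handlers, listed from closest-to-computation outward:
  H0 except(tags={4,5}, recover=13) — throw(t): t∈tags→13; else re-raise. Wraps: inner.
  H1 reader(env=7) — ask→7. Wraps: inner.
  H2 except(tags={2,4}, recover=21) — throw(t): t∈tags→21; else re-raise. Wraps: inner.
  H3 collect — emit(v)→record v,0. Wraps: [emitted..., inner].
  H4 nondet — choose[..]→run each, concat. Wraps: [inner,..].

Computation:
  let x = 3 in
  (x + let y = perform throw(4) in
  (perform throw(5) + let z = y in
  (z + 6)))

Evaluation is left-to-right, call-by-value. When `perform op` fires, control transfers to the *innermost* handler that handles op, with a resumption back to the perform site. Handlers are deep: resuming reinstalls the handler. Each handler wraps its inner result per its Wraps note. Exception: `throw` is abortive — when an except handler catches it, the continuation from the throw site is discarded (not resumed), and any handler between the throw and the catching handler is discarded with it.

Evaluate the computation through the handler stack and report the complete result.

Step-by-step:
throw(4) @ H0 caught ⇒ 13
H1 returns 13
H2 returns 13
H3 returns [13]
H4 returns [[13]]
= [[13]]

Answer: [[13]]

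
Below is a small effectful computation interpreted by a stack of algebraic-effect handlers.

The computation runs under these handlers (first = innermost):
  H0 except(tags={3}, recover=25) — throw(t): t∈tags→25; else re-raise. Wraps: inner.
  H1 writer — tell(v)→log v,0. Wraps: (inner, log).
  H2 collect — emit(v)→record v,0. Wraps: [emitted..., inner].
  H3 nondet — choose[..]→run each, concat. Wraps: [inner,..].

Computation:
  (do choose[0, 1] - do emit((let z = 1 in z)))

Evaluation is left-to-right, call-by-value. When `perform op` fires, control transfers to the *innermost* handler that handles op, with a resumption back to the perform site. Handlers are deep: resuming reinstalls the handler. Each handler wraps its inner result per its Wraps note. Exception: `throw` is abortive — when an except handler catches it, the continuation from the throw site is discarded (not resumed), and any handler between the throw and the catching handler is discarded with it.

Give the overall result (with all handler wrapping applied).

Answer: [[1, (0, ())], [1, (1, ())]]

Step-by-step:
choose[0, 1] @ H3
  branch[0] choose=0:
    emit(1) @ H2 ⇒ out+=1
    H0 returns 0
    H1 returns (0, ())
    H2 returns [1, (0, ())]
    H3 returns [[1, (0, ())]]
  branch[1] choose=1:
    emit(1) @ H2 ⇒ out+=1
    H0 returns 1
    H1 returns (1, ())
    H2 returns [1, (1, ())]
    H3 returns [[1, (1, ())]]
= [[1, (0, ())], [1, (1, ())]]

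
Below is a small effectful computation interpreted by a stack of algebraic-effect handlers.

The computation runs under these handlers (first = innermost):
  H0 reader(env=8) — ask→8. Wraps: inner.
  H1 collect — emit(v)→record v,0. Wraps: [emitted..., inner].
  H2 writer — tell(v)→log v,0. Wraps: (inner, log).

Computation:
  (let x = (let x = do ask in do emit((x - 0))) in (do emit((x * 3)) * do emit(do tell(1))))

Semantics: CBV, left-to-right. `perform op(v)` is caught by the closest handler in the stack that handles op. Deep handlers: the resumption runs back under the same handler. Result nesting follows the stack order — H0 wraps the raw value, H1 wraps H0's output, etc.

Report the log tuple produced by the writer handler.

Step-by-step:
ask @ H0 ⇒ 8
emit(8) @ H1 ⇒ out+=8
emit(0) @ H1 ⇒ out+=0
tell(1) @ H2 ⇒ log+=1
emit(0) @ H1 ⇒ out+=0
H0 returns 0
H1 returns [8, 0, 0, 0]
H2 returns ([8, 0, 0, 0], (1))
= ([8, 0, 0, 0], (1))

Answer: (1)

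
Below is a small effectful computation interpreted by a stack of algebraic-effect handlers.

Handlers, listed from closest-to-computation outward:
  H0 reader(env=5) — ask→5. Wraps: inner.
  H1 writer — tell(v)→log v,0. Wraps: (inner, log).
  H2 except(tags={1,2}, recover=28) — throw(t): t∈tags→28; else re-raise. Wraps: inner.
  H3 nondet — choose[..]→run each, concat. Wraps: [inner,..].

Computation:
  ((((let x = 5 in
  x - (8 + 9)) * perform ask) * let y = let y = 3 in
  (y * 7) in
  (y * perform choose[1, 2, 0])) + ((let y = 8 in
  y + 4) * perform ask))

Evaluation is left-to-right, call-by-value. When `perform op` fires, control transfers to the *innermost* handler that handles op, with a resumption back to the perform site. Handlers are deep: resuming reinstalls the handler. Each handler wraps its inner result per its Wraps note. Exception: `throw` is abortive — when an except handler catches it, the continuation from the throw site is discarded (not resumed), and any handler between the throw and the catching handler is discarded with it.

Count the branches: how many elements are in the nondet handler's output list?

Answer: 3

Step-by-step:
ask @ H0 ⇒ 5
choose[1, 2, 0] @ H3
  branch[0] choose=1:
    ask @ H0 ⇒ 5
    H0 returns -1200
    H1 returns (-1200, ())
    H2 returns (-1200, ())
    H3 returns [(-1200, ())]
  branch[1] choose=2:
    ask @ H0 ⇒ 5
    H0 returns -2460
    H1 returns (-2460, ())
    H2 returns (-2460, ())
    H3 returns [(-2460, ())]
  branch[2] choose=0:
    ask @ H0 ⇒ 5
    H0 returns 60
    H1 returns (60, ())
    H2 returns (60, ())
    H3 returns [(60, ())]
= [(-1200, ()), (-2460, ()), (60, ())]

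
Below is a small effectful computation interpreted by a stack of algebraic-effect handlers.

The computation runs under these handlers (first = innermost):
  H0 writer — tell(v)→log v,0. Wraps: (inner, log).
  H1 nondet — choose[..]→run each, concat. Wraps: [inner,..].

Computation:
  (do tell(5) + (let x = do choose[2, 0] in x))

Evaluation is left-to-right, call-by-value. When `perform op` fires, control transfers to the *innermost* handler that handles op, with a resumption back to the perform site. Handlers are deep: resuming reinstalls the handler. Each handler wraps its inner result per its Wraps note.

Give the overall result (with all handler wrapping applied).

Answer: [(2, (5)), (0, (5))]

Evaluation trace:
tell(5) @ H0 ⇒ log+=5
choose[2, 0] @ H1
  branch[0] choose=2:
    H0 returns (2, (5))
    H1 returns [(2, (5))]
  branch[1] choose=0:
    H0 returns (0, (5))
    H1 returns [(0, (5))]
= [(2, (5)), (0, (5))]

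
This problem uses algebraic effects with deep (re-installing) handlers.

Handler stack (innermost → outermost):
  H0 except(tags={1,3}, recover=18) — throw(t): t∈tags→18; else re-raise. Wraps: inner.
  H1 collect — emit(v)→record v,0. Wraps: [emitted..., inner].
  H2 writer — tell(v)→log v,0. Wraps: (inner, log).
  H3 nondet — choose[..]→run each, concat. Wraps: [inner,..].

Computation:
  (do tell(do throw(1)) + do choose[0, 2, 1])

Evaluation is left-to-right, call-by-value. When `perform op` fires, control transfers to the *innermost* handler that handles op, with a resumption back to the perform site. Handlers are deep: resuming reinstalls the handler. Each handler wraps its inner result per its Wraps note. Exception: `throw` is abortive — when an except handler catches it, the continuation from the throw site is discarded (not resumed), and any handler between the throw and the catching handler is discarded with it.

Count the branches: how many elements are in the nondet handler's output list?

Evaluation trace:
throw(1) @ H0 caught ⇒ 18
H1 returns [18]
H2 returns ([18], ())
H3 returns [([18], ())]
= [([18], ())]

Answer: 1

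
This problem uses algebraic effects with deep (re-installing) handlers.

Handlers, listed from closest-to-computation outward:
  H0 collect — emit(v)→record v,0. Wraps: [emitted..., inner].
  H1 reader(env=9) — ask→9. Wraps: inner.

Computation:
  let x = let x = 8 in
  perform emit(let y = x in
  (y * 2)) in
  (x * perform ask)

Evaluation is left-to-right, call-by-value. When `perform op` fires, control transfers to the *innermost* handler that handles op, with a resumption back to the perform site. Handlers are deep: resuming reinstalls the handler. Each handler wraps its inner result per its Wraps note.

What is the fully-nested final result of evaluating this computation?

Answer: [16, 0]

Evaluation trace:
emit(16) @ H0 ⇒ out+=16
ask @ H1 ⇒ 9
H0 returns [16, 0]
H1 returns [16, 0]
= [16, 0]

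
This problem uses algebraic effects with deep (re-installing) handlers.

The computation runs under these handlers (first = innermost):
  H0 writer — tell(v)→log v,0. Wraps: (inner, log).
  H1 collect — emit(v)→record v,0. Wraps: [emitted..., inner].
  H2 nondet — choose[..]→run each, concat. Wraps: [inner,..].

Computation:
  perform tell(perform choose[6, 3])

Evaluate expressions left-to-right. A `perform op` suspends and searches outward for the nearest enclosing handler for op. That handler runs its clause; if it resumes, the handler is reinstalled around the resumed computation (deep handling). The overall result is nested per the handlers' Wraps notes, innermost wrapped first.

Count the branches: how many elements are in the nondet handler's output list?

Evaluation trace:
choose[6, 3] @ H2
  branch[0] choose=6:
    tell(6) @ H0 ⇒ log+=6
    H0 returns (0, (6))
    H1 returns [(0, (6))]
    H2 returns [[(0, (6))]]
  branch[1] choose=3:
    tell(3) @ H0 ⇒ log+=3
    H0 returns (0, (3))
    H1 returns [(0, (3))]
    H2 returns [[(0, (3))]]
= [[(0, (6))], [(0, (3))]]

Answer: 2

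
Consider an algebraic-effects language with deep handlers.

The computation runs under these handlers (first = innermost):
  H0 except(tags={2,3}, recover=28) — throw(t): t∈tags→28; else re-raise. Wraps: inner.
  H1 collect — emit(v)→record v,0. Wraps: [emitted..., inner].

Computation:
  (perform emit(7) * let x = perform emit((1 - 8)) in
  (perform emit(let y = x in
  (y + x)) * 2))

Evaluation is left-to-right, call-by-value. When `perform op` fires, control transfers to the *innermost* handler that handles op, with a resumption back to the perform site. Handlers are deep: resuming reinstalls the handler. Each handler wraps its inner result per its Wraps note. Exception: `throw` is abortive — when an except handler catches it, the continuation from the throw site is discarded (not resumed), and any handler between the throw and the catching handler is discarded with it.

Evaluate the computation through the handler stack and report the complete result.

Step-by-step:
emit(7) @ H1 ⇒ out+=7
emit(-7) @ H1 ⇒ out+=-7
emit(0) @ H1 ⇒ out+=0
H0 returns 0
H1 returns [7, -7, 0, 0]
= [7, -7, 0, 0]

Answer: [7, -7, 0, 0]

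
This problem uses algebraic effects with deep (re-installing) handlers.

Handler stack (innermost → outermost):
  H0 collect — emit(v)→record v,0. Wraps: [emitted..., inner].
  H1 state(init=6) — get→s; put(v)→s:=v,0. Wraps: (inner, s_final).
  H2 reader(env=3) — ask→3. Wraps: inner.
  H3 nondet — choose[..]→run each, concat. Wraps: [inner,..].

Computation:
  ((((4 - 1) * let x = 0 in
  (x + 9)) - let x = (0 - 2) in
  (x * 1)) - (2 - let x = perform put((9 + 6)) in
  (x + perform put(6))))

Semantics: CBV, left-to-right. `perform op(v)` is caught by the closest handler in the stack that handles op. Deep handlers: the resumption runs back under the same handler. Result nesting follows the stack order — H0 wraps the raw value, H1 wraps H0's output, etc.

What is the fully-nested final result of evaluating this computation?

Answer: [([27], 6)]

Evaluation trace:
put(15) @ H1 ⇒ s:=15
put(6) @ H1 ⇒ s:=6
H0 returns [27]
H1 returns ([27], 6)
H2 returns ([27], 6)
H3 returns [([27], 6)]
= [([27], 6)]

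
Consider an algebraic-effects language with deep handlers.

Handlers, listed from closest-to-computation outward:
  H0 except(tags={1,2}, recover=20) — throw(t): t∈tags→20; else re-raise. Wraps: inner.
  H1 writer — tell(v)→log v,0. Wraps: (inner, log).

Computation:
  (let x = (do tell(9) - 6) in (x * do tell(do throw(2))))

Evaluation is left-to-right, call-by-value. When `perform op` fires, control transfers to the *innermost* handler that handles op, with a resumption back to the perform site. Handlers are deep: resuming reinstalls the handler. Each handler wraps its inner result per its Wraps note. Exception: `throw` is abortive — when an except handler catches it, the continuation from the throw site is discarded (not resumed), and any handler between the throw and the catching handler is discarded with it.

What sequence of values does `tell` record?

Evaluation trace:
tell(9) @ H1 ⇒ log+=9
throw(2) @ H0 caught ⇒ 20
H1 returns (20, (9))
= (20, (9))

Answer: (9)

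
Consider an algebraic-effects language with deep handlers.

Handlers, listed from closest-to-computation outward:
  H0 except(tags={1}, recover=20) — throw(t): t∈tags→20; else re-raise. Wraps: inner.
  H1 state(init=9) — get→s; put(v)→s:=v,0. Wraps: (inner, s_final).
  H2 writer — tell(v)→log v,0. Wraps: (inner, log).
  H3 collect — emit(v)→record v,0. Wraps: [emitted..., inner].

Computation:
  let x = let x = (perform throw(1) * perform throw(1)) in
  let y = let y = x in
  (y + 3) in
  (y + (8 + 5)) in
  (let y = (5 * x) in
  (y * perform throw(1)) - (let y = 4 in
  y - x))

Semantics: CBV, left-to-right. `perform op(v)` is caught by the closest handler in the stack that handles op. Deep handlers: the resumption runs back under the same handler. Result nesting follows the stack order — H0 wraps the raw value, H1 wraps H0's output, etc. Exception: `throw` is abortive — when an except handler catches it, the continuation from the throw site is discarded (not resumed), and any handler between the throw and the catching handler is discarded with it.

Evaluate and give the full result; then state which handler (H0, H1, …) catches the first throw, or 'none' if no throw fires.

Answer: [((20, 9), ())] ; first throw caught by: H0

Working:
throw(1) @ H0 caught ⇒ 20
H1 returns (20, 9)
H2 returns ((20, 9), ())
H3 returns [((20, 9), ())]
= [((20, 9), ())]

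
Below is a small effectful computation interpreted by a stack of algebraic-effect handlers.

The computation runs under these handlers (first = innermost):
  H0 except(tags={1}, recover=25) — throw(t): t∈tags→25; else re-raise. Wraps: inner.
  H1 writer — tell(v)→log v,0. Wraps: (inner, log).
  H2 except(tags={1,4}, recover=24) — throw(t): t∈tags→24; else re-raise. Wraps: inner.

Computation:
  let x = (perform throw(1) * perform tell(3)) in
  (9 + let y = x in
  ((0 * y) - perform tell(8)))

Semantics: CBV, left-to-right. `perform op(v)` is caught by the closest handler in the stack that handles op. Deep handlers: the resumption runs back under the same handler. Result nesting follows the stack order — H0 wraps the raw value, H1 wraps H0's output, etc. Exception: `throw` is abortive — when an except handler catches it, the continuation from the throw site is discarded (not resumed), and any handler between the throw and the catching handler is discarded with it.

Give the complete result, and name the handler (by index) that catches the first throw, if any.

Step-by-step:
throw(1) @ H0 caught ⇒ 25
H1 returns (25, ())
H2 returns (25, ())
= (25, ())

Answer: (25, ()) ; first throw caught by: H0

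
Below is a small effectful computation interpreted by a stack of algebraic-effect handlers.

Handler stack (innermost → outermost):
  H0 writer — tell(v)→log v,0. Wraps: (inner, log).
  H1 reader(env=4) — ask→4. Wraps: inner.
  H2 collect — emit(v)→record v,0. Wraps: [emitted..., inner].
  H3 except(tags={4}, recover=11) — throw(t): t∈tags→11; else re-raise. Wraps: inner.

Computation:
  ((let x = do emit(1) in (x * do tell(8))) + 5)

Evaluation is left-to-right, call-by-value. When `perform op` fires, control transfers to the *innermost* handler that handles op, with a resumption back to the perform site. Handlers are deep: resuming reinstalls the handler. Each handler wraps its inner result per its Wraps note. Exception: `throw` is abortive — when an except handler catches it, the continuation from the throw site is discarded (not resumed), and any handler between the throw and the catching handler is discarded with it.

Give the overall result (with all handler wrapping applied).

Answer: [1, (5, (8))]

Working:
emit(1) @ H2 ⇒ out+=1
tell(8) @ H0 ⇒ log+=8
H0 returns (5, (8))
H1 returns (5, (8))
H2 returns [1, (5, (8))]
H3 returns [1, (5, (8))]
= [1, (5, (8))]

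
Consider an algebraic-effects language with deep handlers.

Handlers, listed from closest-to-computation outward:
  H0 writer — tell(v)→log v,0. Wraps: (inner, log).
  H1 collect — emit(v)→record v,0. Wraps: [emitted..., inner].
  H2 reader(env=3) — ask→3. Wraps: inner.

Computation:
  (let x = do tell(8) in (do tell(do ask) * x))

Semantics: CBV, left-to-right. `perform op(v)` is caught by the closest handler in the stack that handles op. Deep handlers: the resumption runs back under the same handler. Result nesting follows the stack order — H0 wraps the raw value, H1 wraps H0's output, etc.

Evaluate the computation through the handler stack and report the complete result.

Answer: [(0, (8, 3))]

Step-by-step:
tell(8) @ H0 ⇒ log+=8
ask @ H2 ⇒ 3
tell(3) @ H0 ⇒ log+=3
H0 returns (0, (8, 3))
H1 returns [(0, (8, 3))]
H2 returns [(0, (8, 3))]
= [(0, (8, 3))]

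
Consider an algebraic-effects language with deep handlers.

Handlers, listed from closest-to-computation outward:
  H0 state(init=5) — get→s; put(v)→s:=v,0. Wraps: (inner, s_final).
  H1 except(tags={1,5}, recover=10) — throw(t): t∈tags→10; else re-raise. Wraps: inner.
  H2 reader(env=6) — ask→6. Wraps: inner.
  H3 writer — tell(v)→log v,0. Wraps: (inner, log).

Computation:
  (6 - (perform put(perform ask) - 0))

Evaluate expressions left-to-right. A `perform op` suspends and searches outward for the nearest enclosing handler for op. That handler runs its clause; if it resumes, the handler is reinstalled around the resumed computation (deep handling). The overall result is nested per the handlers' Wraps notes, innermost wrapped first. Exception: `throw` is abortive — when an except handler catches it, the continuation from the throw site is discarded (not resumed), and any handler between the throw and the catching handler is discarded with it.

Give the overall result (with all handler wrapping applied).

Answer: ((6, 6), ())

Evaluation trace:
ask @ H2 ⇒ 6
put(6) @ H0 ⇒ s:=6
H0 returns (6, 6)
H1 returns (6, 6)
H2 returns (6, 6)
H3 returns ((6, 6), ())
= ((6, 6), ())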